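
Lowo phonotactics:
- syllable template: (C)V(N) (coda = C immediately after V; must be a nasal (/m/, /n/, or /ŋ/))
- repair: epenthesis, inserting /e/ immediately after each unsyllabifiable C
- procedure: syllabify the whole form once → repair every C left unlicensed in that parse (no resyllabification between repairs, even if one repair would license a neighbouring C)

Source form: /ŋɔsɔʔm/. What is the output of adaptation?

ŋɔsɔʔeme

The consonants /ʔ/, /m/ cannot be parsed into a legal (C)V(N) syllable (only a nasal (/m/, /n/, or /ŋ/) is licensed in coda position; onsets are limited to one consonant).
Epenthesis after each stranded consonant: /ʔ/ → /ʔe/, /m/ → /me/.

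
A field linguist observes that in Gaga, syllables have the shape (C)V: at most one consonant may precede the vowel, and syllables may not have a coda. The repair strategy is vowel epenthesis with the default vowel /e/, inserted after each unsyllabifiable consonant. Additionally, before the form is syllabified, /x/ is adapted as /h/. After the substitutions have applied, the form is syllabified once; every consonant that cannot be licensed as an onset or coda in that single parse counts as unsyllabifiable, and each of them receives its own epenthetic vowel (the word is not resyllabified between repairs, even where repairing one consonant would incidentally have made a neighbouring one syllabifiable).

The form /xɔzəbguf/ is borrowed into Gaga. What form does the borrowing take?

hɔzəbegufe

Substitution: /x/ → /h/, giving /hɔzəbguf/.
The consonants /b/, /f/ cannot be parsed into a legal (C)V syllable (no codas are permitted; onsets are limited to one consonant).
Epenthesis after each stranded consonant: /b/ → /be/, /f/ → /fe/.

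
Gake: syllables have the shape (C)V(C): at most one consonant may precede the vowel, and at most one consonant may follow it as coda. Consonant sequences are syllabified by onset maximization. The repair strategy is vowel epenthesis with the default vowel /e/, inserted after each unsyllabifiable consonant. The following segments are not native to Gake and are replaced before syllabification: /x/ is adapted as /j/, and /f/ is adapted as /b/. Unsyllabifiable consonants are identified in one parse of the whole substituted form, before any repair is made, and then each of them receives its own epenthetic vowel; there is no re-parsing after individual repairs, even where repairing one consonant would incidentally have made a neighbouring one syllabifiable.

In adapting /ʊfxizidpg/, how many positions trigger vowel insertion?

2

After substitution the input is /ʊbjizidpg/.
The unsyllabifiable consonants are /p/, /g/; each receives one epenthetic vowel.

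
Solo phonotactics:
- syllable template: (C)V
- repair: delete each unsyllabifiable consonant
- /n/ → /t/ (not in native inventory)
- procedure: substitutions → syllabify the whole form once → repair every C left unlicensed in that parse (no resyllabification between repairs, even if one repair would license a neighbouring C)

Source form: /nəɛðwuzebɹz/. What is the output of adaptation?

təɛwuze

Substitution: /n/ → /t/, giving /təɛðwuzebɹz/.
Under (C)V, the unsyllabifiable consonants are /ð/, /b/, /ɹ/, /z/ (no codas are permitted; onsets are limited to one consonant).
Deletion applies to /ð/, /b/, /ɹ/, /z/.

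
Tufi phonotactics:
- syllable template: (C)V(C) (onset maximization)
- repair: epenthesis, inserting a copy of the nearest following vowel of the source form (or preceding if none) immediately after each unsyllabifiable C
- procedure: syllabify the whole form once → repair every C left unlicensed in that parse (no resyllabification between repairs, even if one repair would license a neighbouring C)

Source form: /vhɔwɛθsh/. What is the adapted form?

Under (C)V(C), the unsyllabifiable consonants are /v/, /s/, /h/ (at most one coda consonant is licensed; onsets are limited to one consonant).
Epenthesis after each stranded consonant: /v/ → /vɔ/, /s/ → /sɛ/, /h/ → /hɛ/.

vɔhɔwɛθsɛhɛ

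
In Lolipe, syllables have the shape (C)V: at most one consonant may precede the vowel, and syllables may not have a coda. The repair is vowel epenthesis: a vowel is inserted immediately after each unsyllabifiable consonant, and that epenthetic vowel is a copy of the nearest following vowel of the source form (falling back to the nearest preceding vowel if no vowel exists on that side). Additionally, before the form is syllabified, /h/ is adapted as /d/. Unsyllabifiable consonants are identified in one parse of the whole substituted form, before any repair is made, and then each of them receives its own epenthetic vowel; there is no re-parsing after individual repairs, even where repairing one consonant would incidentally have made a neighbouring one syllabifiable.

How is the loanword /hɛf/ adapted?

Substitution: /h/ → /d/, giving /dɛf/.
Under (C)V, the unsyllabifiable consonants are /f/ (no codas are permitted; onsets are limited to one consonant).
Inserting the epenthetic vowel yields /f/ → /fɛ/.

dɛfɛ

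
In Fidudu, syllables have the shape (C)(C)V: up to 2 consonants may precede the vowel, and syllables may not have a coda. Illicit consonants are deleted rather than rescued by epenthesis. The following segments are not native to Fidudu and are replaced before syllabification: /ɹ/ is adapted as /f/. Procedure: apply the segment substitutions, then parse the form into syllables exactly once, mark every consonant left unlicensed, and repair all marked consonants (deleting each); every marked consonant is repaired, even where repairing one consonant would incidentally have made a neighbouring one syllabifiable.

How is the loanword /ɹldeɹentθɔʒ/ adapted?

ldefetθɔ

Substitution: /ɹ/ → /f/, giving /fldefentθɔʒ/.
Syllabifying with onset maximization leaves /f/, /n/, /ʒ/ stranded (no codas are permitted; onsets may contain at most 2 consonants).
Deletion applies to /f/, /n/, /ʒ/.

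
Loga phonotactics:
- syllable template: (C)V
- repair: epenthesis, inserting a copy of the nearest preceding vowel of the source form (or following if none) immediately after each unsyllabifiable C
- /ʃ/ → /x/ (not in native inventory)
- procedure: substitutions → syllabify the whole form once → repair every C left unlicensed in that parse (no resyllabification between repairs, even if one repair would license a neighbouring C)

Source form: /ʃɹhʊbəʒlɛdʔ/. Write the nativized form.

xʊɹʊhʊbəʒəlɛdɛʔɛ

Substitution: /ʃ/ → /x/, giving /xɹhʊbəʒlɛdʔ/.
The consonants /x/, /ɹ/, /ʒ/, /d/, /ʔ/ cannot be parsed into a legal (C)V syllable (no codas are permitted; onsets are limited to one consonant).
Each unlicensed consonant becomes the onset of a new syllable: /x/ → /xʊ/, /ɹ/ → /ɹʊ/, /ʒ/ → /ʒə/, /d/ → /dɛ/, /ʔ/ → /ʔɛ/.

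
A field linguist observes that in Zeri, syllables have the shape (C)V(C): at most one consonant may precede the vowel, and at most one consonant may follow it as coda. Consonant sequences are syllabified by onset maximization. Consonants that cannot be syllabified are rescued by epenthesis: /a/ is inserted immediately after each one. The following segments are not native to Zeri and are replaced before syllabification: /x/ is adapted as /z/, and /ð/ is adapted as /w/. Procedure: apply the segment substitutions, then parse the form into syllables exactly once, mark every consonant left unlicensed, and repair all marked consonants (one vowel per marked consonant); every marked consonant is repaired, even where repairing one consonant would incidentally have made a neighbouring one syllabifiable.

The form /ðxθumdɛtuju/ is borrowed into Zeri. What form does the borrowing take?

wazaθumdɛtuju

Substitution: /ð/ → /w/, /x/ → /z/, giving /wzθumdɛtuju/.
The consonants /w/, /z/ cannot be parsed into a legal (C)V(C) syllable (at most one coda consonant is licensed; onsets are limited to one consonant).
Each unlicensed consonant becomes the onset of a new syllable: /w/ → /wa/, /z/ → /za/.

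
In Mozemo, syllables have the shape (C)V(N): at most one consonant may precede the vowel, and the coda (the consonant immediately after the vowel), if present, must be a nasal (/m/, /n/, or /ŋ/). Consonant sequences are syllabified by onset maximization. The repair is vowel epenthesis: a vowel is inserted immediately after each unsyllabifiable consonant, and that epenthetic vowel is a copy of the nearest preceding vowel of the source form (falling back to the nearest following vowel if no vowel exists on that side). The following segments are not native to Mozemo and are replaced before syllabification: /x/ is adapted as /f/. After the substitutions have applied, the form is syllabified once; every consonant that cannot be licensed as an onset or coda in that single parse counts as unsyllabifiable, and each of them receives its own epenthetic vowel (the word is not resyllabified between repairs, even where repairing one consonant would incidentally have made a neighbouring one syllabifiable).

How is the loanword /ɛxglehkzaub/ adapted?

Substitution: /x/ → /f/, giving /ɛfglehkzaub/.
Syllabifying with onset maximization leaves /f/, /g/, /h/, /k/, /b/ stranded (only a nasal (/m/, /n/, or /ŋ/) is licensed in coda position; onsets are limited to one consonant).
Each unlicensed consonant becomes the onset of a new syllable: /f/ → /fɛ/, /g/ → /gɛ/, /h/ → /he/, /k/ → /ke/, /b/ → /bu/.

ɛfɛgɛlehekezaubu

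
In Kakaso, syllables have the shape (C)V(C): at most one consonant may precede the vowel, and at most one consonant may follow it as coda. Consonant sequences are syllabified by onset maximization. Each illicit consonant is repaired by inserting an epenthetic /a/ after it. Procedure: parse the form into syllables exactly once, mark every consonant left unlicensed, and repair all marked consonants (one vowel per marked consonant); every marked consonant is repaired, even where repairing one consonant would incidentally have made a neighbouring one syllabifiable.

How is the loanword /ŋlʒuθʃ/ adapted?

ŋalaʒuθʃa

The consonants /ŋ/, /l/, /ʃ/ cannot be parsed into a legal (C)V(C) syllable (at most one coda consonant is licensed; onsets are limited to one consonant).
Inserting the epenthetic vowel yields /ŋ/ → /ŋa/, /l/ → /la/, /ʃ/ → /ʃa/.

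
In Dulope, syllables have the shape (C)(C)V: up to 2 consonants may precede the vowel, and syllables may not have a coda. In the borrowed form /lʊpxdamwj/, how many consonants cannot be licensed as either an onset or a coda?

4

The consonants /p/, /m/, /w/, /j/ cannot be parsed into a legal (C)(C)V syllable (no codas are permitted; onsets may contain at most 2 consonants).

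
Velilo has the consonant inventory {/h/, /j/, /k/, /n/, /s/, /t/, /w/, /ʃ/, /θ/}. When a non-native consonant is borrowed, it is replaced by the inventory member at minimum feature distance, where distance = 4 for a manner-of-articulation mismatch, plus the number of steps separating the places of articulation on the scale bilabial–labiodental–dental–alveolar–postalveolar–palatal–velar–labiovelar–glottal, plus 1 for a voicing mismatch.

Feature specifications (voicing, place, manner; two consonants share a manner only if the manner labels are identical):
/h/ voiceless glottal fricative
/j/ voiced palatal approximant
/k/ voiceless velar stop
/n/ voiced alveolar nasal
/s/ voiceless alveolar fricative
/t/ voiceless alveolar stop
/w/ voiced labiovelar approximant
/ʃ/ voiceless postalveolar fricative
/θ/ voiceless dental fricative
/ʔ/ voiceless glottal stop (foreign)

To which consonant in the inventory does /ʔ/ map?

k

/k/ is closest: same manner (stop), place distance 2 (glottal→velar), same voicing; total 2. Next closest is /h/ at distance 4.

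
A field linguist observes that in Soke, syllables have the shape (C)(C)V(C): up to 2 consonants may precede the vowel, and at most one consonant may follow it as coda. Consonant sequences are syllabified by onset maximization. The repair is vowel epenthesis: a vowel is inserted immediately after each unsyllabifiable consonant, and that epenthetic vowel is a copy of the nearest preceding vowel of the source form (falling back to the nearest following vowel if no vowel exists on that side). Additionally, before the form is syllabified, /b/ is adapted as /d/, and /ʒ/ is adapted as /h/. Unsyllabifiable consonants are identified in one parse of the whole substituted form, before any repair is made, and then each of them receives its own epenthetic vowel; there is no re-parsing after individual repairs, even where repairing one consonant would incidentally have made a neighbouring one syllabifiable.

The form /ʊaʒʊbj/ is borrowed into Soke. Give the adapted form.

ʊahʊdjʊ

Substitution: /ʒ/ → /h/, /b/ → /d/, giving /ʊahʊdj/.
The consonants /j/ cannot be parsed into a legal (C)(C)V(C) syllable (at most one coda consonant is licensed; onsets may contain at most 2 consonants).
Epenthesis after each stranded consonant: /j/ → /jʊ/.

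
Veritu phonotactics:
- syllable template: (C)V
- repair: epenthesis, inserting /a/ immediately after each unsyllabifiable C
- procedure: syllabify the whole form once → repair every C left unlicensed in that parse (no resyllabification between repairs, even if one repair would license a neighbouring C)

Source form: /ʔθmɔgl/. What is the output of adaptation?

ʔaθamɔgala

Under (C)V, the unsyllabifiable consonants are /ʔ/, /θ/, /g/, /l/ (no codas are permitted; onsets are limited to one consonant).
Epenthesis after each stranded consonant: /ʔ/ → /ʔa/, /θ/ → /θa/, /g/ → /ga/, /l/ → /la/.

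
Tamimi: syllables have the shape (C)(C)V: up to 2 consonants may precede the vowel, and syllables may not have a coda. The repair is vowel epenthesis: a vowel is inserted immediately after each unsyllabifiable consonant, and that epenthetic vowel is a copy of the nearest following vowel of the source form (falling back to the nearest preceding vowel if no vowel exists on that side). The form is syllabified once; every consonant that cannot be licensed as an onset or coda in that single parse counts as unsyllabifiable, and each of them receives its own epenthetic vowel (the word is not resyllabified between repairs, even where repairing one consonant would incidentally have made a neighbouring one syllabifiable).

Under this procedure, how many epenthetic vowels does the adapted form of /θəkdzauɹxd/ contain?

The unsyllabifiable consonants are /k/, /ɹ/, /x/, /d/; each receives one epenthetic vowel.

4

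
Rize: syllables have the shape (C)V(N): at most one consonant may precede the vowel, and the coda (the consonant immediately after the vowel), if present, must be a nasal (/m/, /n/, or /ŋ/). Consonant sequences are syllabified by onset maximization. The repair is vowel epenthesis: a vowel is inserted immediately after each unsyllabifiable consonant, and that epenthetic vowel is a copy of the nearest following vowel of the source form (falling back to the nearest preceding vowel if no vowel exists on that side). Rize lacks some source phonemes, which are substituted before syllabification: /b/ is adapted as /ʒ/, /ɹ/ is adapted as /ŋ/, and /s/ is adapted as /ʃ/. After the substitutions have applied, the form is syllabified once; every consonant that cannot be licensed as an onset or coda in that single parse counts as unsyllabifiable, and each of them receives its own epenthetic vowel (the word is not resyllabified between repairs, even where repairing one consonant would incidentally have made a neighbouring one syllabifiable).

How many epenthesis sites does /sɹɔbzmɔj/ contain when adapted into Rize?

After substitution the input is /ʃŋɔʒzmɔj/.
The unsyllabifiable consonants are /ʃ/, /ʒ/, /z/, /j/; each receives one epenthetic vowel.

4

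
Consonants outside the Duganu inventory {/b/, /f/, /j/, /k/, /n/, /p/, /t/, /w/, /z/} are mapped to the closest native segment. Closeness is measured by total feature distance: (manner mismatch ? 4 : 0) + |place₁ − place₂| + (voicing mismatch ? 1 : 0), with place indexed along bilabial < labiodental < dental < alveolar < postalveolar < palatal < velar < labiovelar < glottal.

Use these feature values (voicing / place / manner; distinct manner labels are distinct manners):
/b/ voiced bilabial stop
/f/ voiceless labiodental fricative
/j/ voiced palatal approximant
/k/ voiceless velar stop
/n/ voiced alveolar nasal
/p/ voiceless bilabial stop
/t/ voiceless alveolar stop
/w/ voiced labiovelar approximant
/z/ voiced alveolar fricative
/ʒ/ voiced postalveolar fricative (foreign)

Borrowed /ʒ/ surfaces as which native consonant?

/z/ is closest: same manner (fricative), place distance 1 (postalveolar→alveolar), same voicing; total 1. Next closest is /f/ at distance 4.

z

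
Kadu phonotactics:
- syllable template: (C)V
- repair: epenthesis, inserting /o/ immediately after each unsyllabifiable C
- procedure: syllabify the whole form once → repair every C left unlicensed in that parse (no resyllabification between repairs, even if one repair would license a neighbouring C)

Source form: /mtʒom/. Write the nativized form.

Syllabifying with onset maximization leaves /m/, /t/, /m/ stranded (no codas are permitted; onsets are limited to one consonant).
Epenthesis after each stranded consonant: /m/ → /mo/, /t/ → /to/, /m/ → /mo/.

motoʒomo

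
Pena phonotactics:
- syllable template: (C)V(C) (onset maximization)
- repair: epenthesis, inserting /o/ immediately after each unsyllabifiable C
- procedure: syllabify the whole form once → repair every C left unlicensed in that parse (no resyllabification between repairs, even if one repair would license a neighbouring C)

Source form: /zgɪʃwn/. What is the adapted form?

zogɪʃwono

The consonants /z/, /w/, /n/ cannot be parsed into a legal (C)V(C) syllable (at most one coda consonant is licensed; onsets are limited to one consonant).
Inserting the epenthetic vowel yields /z/ → /zo/, /w/ → /wo/, /n/ → /no/.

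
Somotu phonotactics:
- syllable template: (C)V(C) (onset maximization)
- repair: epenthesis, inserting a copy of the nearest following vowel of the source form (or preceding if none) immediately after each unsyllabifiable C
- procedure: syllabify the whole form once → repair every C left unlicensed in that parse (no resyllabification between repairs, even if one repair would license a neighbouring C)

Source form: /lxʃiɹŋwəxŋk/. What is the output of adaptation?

lixiʃiɹŋəwəxŋəkə

Under (C)V(C), the unsyllabifiable consonants are /l/, /x/, /ŋ/, /ŋ/, /k/ (at most one coda consonant is licensed; onsets are limited to one consonant).
Each unlicensed consonant becomes the onset of a new syllable: /l/ → /li/, /x/ → /xi/, /ŋ/ → /ŋə/, /ŋ/ → /ŋə/, /k/ → /kə/.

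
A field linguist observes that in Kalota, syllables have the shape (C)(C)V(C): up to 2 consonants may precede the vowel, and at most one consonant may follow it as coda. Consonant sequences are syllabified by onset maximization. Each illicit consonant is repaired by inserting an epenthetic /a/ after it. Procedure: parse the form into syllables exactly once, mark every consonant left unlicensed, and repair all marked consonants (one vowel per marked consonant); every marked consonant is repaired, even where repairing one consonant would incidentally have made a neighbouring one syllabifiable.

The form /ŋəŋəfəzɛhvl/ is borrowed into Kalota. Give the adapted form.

ŋəŋəfəzɛhvala

Syllabifying with onset maximization leaves /v/, /l/ stranded (at most one coda consonant is licensed; onsets may contain at most 2 consonants).
Each unlicensed consonant becomes the onset of a new syllable: /v/ → /va/, /l/ → /la/.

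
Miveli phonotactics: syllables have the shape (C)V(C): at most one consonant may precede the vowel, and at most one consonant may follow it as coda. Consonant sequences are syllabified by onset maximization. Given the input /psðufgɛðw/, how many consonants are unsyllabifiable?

Under (C)V(C), the unsyllabifiable consonants are /p/, /s/, /w/ (at most one coda consonant is licensed; onsets are limited to one consonant).

3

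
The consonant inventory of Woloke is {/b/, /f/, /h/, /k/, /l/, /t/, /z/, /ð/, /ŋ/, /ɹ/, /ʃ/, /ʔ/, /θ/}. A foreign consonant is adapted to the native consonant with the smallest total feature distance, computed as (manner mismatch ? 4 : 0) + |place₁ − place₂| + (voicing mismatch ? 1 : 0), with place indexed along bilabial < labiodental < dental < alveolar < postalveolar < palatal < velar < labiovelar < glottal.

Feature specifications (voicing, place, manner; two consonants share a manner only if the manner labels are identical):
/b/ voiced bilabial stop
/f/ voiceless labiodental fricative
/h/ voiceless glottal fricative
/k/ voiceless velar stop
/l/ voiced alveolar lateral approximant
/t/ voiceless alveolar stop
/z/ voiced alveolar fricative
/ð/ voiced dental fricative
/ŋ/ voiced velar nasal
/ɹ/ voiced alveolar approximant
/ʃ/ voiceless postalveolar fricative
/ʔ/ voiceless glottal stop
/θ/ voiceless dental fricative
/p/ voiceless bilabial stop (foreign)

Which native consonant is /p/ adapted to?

/b/ is closest: same manner (stop), place distance 0 (bilabial→bilabial), voicing differs (+1); total 1. Next closest is /t/ at distance 3.

b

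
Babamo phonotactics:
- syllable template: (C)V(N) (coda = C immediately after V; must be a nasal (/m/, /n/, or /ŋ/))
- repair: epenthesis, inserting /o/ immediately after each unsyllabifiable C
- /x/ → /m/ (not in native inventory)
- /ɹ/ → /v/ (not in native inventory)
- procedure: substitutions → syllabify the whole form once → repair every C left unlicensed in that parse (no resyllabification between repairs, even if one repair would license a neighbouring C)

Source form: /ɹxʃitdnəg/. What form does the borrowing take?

vomoʃitodonəgo

Substitution: /ɹ/ → /v/, /x/ → /m/, giving /vmʃitdnəg/.
The consonants /v/, /m/, /t/, /d/, /g/ cannot be parsed into a legal (C)V(N) syllable (only a nasal (/m/, /n/, or /ŋ/) is licensed in coda position; onsets are limited to one consonant).
Each unlicensed consonant becomes the onset of a new syllable: /v/ → /vo/, /m/ → /mo/, /t/ → /to/, /d/ → /do/, /g/ → /go/.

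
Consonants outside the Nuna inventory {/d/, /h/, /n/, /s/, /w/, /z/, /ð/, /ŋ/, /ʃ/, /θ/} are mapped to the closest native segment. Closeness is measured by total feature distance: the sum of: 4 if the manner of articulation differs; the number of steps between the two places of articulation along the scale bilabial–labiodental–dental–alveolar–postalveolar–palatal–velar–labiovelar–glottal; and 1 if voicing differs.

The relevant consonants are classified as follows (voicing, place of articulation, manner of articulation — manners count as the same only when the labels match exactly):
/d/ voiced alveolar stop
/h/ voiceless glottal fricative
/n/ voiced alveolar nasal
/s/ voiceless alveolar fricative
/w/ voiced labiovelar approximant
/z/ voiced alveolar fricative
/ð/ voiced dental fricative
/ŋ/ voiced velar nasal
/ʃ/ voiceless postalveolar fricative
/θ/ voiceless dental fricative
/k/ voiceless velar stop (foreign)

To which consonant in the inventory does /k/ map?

d

/d/ is closest: same manner (stop), place distance 3 (velar→alveolar), voicing differs (+1); total 4. Next closest is /ŋ/ at distance 5.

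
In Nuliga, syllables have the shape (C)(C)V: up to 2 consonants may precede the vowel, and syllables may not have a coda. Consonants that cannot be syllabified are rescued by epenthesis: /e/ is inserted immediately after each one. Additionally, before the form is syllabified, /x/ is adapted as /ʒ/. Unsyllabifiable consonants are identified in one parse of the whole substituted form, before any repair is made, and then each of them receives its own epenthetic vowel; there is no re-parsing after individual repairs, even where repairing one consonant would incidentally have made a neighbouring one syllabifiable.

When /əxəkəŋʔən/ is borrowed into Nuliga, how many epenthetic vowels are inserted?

After substitution the input is /əʒəkəŋʔən/.
The unsyllabifiable consonants are /n/; each receives one epenthetic vowel.

1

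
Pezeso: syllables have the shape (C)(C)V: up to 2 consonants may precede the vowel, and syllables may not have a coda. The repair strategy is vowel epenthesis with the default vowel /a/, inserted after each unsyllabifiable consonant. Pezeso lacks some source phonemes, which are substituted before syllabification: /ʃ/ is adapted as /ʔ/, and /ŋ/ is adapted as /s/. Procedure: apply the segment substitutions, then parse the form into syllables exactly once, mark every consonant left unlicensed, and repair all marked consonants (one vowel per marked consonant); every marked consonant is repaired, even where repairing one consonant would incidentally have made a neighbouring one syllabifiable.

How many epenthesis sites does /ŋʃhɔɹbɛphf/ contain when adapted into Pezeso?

4

After substitution the input is /sʔhɔɹbɛphf/.
The unsyllabifiable consonants are /s/, /p/, /h/, /f/; each receives one epenthetic vowel.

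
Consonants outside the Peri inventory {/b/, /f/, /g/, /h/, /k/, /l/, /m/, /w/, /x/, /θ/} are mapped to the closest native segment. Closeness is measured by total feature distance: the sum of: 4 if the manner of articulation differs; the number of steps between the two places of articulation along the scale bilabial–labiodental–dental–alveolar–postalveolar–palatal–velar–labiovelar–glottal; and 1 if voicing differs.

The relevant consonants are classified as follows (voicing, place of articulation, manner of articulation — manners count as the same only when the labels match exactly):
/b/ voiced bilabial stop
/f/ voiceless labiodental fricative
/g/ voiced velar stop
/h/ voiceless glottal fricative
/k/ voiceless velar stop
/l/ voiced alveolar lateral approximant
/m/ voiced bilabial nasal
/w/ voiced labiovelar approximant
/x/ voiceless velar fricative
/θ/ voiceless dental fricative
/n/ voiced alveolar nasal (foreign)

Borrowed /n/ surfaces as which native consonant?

m

/m/ is closest: same manner (nasal), place distance 3 (alveolar→bilabial), same voicing; total 3. Next closest is /l/ at distance 4.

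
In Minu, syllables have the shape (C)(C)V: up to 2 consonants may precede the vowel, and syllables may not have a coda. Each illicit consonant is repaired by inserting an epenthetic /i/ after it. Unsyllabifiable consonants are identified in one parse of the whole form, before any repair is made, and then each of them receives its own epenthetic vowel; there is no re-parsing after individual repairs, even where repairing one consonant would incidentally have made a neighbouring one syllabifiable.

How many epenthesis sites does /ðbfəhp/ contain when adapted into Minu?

3

The unsyllabifiable consonants are /ð/, /h/, /p/; each receives one epenthetic vowel.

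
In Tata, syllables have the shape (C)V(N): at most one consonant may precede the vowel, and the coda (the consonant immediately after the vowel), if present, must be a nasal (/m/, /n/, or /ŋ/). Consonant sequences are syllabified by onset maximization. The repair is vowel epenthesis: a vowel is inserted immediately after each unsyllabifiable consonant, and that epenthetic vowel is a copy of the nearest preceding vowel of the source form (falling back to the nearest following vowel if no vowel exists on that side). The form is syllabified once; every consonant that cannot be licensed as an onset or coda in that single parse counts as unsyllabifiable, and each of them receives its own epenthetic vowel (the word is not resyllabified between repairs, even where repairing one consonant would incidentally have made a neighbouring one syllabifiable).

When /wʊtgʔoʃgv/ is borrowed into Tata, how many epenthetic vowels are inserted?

5

The unsyllabifiable consonants are /t/, /g/, /ʃ/, /g/, /v/; each receives one epenthetic vowel.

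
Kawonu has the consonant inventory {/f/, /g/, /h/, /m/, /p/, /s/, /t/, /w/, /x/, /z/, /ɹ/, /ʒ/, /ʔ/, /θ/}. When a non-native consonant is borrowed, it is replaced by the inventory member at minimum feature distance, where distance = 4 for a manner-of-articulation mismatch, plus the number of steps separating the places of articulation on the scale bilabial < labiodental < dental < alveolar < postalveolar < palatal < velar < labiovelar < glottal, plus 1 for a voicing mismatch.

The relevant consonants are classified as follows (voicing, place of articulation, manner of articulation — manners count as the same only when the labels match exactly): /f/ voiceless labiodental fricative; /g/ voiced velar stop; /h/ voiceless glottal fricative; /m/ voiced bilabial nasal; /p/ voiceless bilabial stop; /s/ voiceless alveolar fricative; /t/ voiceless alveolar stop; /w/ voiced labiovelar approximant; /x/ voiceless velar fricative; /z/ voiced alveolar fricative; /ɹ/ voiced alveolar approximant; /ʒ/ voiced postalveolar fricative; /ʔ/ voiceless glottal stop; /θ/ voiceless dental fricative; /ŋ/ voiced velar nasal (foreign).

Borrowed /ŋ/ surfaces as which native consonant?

/g/ is closest: manner differs (nasal→stop, +4), place distance 0 (velar→velar), same voicing; total 4. Next closest is /w/ at distance 5.

g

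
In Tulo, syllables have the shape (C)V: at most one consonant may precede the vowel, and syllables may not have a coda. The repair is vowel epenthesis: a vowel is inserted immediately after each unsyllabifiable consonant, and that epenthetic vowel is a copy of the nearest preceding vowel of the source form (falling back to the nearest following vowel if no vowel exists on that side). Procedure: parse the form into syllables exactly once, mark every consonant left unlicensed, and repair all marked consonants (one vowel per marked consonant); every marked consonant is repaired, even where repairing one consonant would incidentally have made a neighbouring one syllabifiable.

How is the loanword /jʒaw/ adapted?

Under (C)V, the unsyllabifiable consonants are /j/, /w/ (no codas are permitted; onsets are limited to one consonant).
Epenthesis after each stranded consonant: /j/ → /ja/, /w/ → /wa/.

jaʒawa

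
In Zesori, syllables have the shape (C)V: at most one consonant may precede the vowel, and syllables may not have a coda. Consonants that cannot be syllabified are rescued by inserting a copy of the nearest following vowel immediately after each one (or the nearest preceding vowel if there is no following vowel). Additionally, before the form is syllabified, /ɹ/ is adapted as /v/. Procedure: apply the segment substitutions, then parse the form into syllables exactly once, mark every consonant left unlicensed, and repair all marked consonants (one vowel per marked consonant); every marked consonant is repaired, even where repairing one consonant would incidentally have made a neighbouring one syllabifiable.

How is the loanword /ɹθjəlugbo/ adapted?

vəθəjəlugobo

Substitution: /ɹ/ → /v/, giving /vθjəlugbo/.
Under (C)V, the unsyllabifiable consonants are /v/, /θ/, /g/ (no codas are permitted; onsets are limited to one consonant).
Epenthesis after each stranded consonant: /v/ → /və/, /θ/ → /θə/, /g/ → /go/.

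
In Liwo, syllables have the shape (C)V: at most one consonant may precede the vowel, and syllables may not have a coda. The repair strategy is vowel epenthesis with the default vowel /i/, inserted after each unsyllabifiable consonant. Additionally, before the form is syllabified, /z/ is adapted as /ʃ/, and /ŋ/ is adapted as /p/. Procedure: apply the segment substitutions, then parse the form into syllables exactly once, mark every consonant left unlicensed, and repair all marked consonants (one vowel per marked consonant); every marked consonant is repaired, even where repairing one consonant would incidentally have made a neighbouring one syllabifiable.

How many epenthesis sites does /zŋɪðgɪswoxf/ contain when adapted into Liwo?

After substitution the input is /ʃpɪðgɪswoxf/.
The unsyllabifiable consonants are /ʃ/, /ð/, /s/, /x/, /f/; each receives one epenthetic vowel.

5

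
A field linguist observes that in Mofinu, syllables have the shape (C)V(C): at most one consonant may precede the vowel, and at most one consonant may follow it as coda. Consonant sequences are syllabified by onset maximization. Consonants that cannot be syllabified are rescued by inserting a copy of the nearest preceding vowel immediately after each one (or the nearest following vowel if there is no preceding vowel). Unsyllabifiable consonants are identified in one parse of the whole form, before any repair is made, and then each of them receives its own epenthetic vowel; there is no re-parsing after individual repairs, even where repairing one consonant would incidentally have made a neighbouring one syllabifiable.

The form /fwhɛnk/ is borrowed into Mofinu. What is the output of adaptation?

Under (C)V(C), the unsyllabifiable consonants are /f/, /w/, /k/ (at most one coda consonant is licensed; onsets are limited to one consonant).
Epenthesis after each stranded consonant: /f/ → /fɛ/, /w/ → /wɛ/, /k/ → /kɛ/.

fɛwɛhɛnkɛ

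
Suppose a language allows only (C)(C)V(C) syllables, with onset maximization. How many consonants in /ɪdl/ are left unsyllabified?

Syllabifying with onset maximization leaves /l/ stranded (at most one coda consonant is licensed; onsets may contain at most 2 consonants).

1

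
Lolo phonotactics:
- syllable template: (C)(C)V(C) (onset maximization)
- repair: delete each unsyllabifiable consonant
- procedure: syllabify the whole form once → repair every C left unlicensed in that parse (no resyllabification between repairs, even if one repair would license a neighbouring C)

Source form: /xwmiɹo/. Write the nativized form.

Under (C)(C)V(C), the unsyllabifiable consonants are /x/ (at most one coda consonant is licensed; onsets may contain at most 2 consonants).
Each unlicensed consonant is deleted: /x/.

wmiɹo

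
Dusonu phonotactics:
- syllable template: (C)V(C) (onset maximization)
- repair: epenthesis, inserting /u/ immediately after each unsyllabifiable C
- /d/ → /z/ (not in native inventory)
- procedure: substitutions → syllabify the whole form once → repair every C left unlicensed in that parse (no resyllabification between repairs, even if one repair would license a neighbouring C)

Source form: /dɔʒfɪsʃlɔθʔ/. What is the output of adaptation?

Substitution: /d/ → /z/, giving /zɔʒfɪsʃlɔθʔ/.
Syllabifying with onset maximization leaves /ʃ/, /ʔ/ stranded (at most one coda consonant is licensed; onsets are limited to one consonant).
Inserting the epenthetic vowel yields /ʃ/ → /ʃu/, /ʔ/ → /ʔu/.

zɔʒfɪsʃulɔθʔu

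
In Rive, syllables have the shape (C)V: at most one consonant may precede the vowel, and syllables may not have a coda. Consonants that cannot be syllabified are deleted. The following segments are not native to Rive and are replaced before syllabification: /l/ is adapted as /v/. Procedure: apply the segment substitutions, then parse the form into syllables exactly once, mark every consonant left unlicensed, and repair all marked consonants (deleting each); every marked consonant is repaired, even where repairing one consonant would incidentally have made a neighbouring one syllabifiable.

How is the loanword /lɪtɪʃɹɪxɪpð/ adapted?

Substitution: /l/ → /v/, giving /vɪtɪʃɹɪxɪpð/.
The consonants /ʃ/, /p/, /ð/ cannot be parsed into a legal (C)V syllable (no codas are permitted; onsets are limited to one consonant).
Each unlicensed consonant is deleted: /ʃ/, /p/, /ð/.

vɪtɪɹɪxɪ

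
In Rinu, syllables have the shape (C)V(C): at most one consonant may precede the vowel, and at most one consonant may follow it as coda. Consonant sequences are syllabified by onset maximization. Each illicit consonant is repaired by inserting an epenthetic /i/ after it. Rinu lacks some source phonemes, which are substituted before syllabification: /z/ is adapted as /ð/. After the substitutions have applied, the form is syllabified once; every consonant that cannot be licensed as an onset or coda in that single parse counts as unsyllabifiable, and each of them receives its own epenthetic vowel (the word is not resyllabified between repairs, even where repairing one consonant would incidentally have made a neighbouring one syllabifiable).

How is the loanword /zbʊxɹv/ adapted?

Substitution: /z/ → /ð/, giving /ðbʊxɹv/.
Under (C)V(C), the unsyllabifiable consonants are /ð/, /ɹ/, /v/ (at most one coda consonant is licensed; onsets are limited to one consonant).
Epenthesis after each stranded consonant: /ð/ → /ði/, /ɹ/ → /ɹi/, /v/ → /vi/.

ðibʊxɹivi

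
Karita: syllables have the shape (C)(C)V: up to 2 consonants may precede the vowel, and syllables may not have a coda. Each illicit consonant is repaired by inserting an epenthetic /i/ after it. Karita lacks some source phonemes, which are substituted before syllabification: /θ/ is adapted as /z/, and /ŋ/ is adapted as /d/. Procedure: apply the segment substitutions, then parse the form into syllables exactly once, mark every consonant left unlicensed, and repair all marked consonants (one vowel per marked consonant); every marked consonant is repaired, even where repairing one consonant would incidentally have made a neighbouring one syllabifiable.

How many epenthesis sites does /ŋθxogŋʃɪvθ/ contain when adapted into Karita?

4

After substitution the input is /dzxogdʃɪvz/.
The unsyllabifiable consonants are /d/, /g/, /v/, /z/; each receives one epenthetic vowel.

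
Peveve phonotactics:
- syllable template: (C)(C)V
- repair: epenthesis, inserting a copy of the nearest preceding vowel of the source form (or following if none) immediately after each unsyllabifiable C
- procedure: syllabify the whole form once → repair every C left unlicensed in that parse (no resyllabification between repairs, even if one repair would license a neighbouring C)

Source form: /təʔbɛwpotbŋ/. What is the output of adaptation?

təʔbɛwpotoboŋo

Under (C)(C)V, the unsyllabifiable consonants are /t/, /b/, /ŋ/ (no codas are permitted; onsets may contain at most 2 consonants).
Each unlicensed consonant becomes the onset of a new syllable: /t/ → /to/, /b/ → /bo/, /ŋ/ → /ŋo/.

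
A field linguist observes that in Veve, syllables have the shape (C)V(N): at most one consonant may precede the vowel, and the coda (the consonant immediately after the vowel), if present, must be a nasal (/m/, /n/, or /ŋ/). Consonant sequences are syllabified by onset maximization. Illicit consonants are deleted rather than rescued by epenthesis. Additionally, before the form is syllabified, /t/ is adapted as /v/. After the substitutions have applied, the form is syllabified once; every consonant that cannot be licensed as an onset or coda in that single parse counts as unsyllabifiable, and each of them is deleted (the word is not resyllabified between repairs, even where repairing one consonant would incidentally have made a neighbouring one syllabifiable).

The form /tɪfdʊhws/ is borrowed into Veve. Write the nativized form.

Substitution: /t/ → /v/, giving /vɪfdʊhws/.
Syllabifying with onset maximization leaves /f/, /h/, /w/, /s/ stranded (only a nasal (/m/, /n/, or /ŋ/) is licensed in coda position; onsets are limited to one consonant).
Deletion applies to /f/, /h/, /w/, /s/.

vɪdʊ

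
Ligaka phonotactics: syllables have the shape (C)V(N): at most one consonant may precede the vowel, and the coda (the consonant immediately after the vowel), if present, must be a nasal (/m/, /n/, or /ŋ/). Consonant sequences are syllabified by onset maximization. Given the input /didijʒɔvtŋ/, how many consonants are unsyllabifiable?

4

Under (C)V(N), the unsyllabifiable consonants are /j/, /v/, /t/, /ŋ/ (only a nasal (/m/, /n/, or /ŋ/) is licensed in coda position; onsets are limited to one consonant).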